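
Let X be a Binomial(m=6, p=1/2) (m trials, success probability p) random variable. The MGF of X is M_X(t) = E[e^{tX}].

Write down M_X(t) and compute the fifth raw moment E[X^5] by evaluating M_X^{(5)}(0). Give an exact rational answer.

E[X^5] = M^(5)(0) = 738

M_X(t) = (e^(t)/2 + 1/2)^6
M^(5)(t) = 243*e^(6*t)/2 + 9375*e^(5*t)/32 + 240*e^(4*t) + 1215*e^(3*t)/16 + 15*e^(2*t)/2 + 3*e^(t)/32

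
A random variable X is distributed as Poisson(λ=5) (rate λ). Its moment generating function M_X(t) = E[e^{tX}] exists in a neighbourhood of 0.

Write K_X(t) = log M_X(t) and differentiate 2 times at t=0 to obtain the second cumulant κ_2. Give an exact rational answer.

M_X(t) = e^(5*e^(t) - 5)
K_X(t) = log M_X(t) = 5*e^(t) - 5
K′(t) = 5*e^(t)
K′′(t) = 5*e^(t)

κ_2 = K′′(0) = 5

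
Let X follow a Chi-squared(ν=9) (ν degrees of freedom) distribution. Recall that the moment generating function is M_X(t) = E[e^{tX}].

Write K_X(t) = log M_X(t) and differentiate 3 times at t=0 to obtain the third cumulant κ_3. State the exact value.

M_X(t) = (1 - 2*t)^(-9/2)
K_X(t) = log M_X(t) = -9*log(1 - 2*t)/2
dK/dt = -9/(2*t - 1)
d^2K/dt^2 = 18/(4*t^2 - 4*t + 1)
d^3K/dt^3 = -72/(8*t^3 - 12*t^2 + 6*t - 1)

κ_3 = d^3K/dt^3 |_{t=0} = 72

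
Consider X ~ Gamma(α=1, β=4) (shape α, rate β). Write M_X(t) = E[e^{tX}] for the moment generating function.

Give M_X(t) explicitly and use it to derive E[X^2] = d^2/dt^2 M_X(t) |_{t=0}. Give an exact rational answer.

M_X(t) = 4/(4 - t)
D^2[M](t) = -8/(t^3 - 12*t^2 + 48*t - 64)

E[X^2] = D^2[M](0) = 1/8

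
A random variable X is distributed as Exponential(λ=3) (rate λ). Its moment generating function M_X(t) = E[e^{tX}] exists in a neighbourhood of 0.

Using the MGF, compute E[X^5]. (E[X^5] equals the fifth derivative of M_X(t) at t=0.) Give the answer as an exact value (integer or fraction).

E[X^5] = D^5[M](0) = 40/81

M_X(t) = 3/(3 - t)
D^5[M](t) = 360/(t^6 - 18*t^5 + 135*t^4 - 540*t^3 + 1215*t^2 - 1458*t + 729)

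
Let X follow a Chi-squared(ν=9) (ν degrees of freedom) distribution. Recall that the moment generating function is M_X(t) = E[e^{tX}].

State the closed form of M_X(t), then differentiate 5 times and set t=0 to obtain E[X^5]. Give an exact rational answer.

E[X^5] = d^5M/dt^5 |_{t=0} = 328185

M_X(t) = (1 - 2*t)^(-9/2)
dM/dt = -9/(32*t^5*√(1 - 2*t) - 80*t^4*√(1 - 2*t) + 80*t^3*√(1 - 2*t) - 40*t^2*√(1 - 2*t) + 10*t*√(1 - 2*t) - √(1 - 2*t))
d^2M/dt^2 = 99/(64*t^6*√(1 - 2*t) - 192*t^5*√(1 - 2*t) + 240*t^4*√(1 - 2*t) - 160*t^3*√(1 - 2*t) + 60*t^2*√(1 - 2*t) - 12*t*√(1 - 2*t) + √(1 - 2*t))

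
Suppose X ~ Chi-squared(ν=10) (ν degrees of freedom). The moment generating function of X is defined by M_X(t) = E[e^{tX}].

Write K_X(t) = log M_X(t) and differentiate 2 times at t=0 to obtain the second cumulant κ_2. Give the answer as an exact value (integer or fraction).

M_X(t) = (1 - 2*t)^(-5)
K_X(t) = log M_X(t) = -5*log(1 - 2*t)
K^(2)(t) = 20/(4*t^2 - 4*t + 1)

κ_2 = K^(2)(0) = 20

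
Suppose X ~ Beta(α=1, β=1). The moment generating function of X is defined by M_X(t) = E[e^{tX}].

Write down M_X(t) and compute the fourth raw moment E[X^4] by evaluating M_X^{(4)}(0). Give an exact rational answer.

E[X^4] = M^(4)(0) = 1/5

M_X(t) = ₁F₁(1; 2; t)
M^(4)(t) = ₁F₁(5; 6; t)/5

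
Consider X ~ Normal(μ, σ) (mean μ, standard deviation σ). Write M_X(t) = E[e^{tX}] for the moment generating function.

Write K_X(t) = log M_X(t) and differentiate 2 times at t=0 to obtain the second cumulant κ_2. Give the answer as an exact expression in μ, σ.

κ_2 = d^2K/dt^2 |_{t=0} = σ^2

M_X(t) = e^(μ*t + σ^2*t^2/2)
K_X(t) = log M_X(t) = μ*t + σ^2*t^2/2
dK/dt = μ + σ^2*t
d^2K/dt^2 = σ^2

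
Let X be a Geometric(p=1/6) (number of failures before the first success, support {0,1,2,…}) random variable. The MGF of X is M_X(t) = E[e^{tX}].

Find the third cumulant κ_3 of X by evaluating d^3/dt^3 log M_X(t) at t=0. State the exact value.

κ_3 = d^3K/dt^3 |_{t=0} = 330

M_X(t) = 1/(6*(1 - 5*e^(t)/6))
K_X(t) = log M_X(t) = -log(1 - 5*e^(t)/6) - log(6)
dK/dt = -5*e^(t)/(5*e^(t) - 6)
d^2K/dt^2 = 30*e^(t)/(25*e^(2*t) - 60*e^(t) + 36)
d^3K/dt^3 = (-150*e^(2*t) - 180*e^(t))/(125*e^(3*t) - 450*e^(2*t) + 540*e^(t) - 216)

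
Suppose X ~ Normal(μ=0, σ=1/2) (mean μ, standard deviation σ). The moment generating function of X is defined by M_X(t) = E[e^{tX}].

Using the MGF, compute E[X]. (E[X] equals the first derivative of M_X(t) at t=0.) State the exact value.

M_X(t) = e^(t^2/8)
M^(1)(t) = t*e^(t^2/8)/4

E[X] = M^(1)(0) = 0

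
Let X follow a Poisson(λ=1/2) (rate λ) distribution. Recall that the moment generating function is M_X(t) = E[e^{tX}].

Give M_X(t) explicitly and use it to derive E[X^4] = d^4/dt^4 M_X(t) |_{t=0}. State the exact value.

E[X^4] = M^(4)(0) = 49/16

M_X(t) = e^(e^(t)/2 - 1/2)
M^(4)(t) = (e^(4*t)*e^(e^(t)/2) + 12*e^(3*t)*e^(e^(t)/2) + 28*e^(2*t)*e^(e^(t)/2) + 8*e^(t)*e^(e^(t)/2))*e^(-1/2)/16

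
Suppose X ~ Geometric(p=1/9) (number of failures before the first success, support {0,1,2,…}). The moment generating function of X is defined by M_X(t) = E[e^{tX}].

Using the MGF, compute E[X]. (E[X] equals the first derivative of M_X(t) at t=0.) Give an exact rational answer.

M_X(t) = 1/(9*(1 - 8*e^(t)/9))
M′(t) = 8*e^(t)/(64*e^(2*t) - 144*e^(t) + 81)

E[X] = M′(0) = 8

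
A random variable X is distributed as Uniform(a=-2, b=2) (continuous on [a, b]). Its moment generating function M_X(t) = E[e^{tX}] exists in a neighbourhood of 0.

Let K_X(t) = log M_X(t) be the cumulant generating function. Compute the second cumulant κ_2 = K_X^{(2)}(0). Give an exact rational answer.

M_X(t) = (e^(2*t) - e^(-2*t))/(4*t)
K_X(t) = log M_X(t) = -log(t) + log(e^(2*t) - e^(-2*t)) - 2*log(2)
K^(2)(t) = (-16*t^2*e^(4*t) + e^(8*t) - 2*e^(4*t) + 1)/(t^2*e^(8*t) - 2*t^2*e^(4*t) + t^2)

κ_2 = K^(2)(0) = 4/3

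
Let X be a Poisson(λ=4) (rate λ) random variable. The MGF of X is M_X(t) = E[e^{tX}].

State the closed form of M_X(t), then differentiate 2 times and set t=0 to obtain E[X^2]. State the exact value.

E[X^2] = M′′(0) = 20

M_X(t) = e^(4*e^(t) - 4)
M′(t) = 4*e^(-4)*e^(t)*e^(4*e^(t))
M′′(t) = (16*e^(2*t)*e^(4*e^(t)) + 4*e^(t)*e^(4*e^(t)))*e^(-4)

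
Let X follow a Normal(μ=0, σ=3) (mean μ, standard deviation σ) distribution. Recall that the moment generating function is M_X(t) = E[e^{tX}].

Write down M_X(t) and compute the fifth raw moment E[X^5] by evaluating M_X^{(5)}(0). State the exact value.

M_X(t) = e^(9*t^2/2)
dM/dt = 9*t*e^(9*t^2/2)
d^2M/dt^2 = 81*t^2*e^(9*t^2/2) + 9*e^(9*t^2/2)
d^3M/dt^3 = 729*t^3*e^(9*t^2/2) + 243*t*e^(9*t^2/2)
d^4M/dt^4 = 6561*t^4*e^(9*t^2/2) + 4374*t^2*e^(9*t^2/2) + 243*e^(9*t^2/2)
d^5M/dt^5 = 59049*t^5*e^(9*t^2/2) + 65610*t^3*e^(9*t^2/2) + 10935*t*e^(9*t^2/2)

E[X^5] = d^5M/dt^5 |_{t=0} = 0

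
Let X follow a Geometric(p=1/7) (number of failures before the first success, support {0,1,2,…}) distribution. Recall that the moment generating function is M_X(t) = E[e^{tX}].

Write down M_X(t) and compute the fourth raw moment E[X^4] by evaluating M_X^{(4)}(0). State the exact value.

M_X(t) = 1/(7*(1 - 6*e^(t)/7))
M′(t) = 6*e^(t)/(36*e^(2*t) - 84*e^(t) + 49)
M′′(t) = (-36*e^(2*t) - 42*e^(t))/(216*e^(3*t) - 756*e^(2*t) + 882*e^(t) - 343)
M′′′(t) = (216*e^(3*t) + 1008*e^(2*t) + 294*e^(t))/(1296*e^(4*t) - 6048*e^(3*t) + 10584*e^(2*t) - 8232*e^(t) + 2401)
M′′′′(t) = (-1296*e^(4*t) - 16632*e^(3*t) - 19404*e^(2*t) - 2058*e^(t))/(7776*e^(5*t) - 45360*e^(4*t) + 105840*e^(3*t) - 123480*e^(2*t) + 72030*e^(t) - 16807)

E[X^4] = M′′′′(0) = 39390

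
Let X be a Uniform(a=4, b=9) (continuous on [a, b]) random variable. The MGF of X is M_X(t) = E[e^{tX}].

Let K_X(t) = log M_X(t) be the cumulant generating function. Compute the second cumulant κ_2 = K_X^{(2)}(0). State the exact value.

M_X(t) = (e^(9*t) - e^(4*t))/(5*t)
K_X(t) = log M_X(t) = -log(t) + log(e^(9*t) - e^(4*t)) - log(5)
K′(t) = (9*t*e^(5*t) - 4*t - e^(5*t) + 1)/(t*e^(5*t) - t)
K′′(t) = (-25*t^2*e^(5*t) + e^(10*t) - 2*e^(5*t) + 1)/(t^2*e^(10*t) - 2*t^2*e^(5*t) + t^2)

κ_2 = K′′(0) = 25/12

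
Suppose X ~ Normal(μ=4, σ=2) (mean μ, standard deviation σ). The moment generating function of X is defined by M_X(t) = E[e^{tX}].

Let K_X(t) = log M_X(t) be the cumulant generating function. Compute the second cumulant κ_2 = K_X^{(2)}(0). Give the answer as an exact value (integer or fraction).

M_X(t) = e^(2*t^2 + 4*t)
K_X(t) = log M_X(t) = 2*t^2 + 4*t
K′(t) = 4*t + 4
K′′(t) = 4

κ_2 = K′′(0) = 4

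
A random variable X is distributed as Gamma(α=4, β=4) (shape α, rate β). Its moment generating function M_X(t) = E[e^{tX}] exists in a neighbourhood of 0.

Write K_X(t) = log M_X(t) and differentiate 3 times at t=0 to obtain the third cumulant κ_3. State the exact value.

M_X(t) = 256/(4 - t)^4
K_X(t) = log M_X(t) = -4*log(4 - t) + 8*log(2)
dK/dt = -4/(t - 4)
d^2K/dt^2 = 4/(t^2 - 8*t + 16)
d^3K/dt^3 = -8/(t^3 - 12*t^2 + 48*t - 64)

κ_3 = d^3K/dt^3 |_{t=0} = 1/8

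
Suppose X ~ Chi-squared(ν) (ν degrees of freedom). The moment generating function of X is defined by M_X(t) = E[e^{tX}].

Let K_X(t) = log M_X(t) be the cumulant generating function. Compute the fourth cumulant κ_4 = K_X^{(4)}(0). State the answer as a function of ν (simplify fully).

κ_4 = K^(4)(0) = 48*ν

M_X(t) = (1 - 2*t)^(-ν/2)
K_X(t) = log M_X(t) = -ν*log(1 - 2*t)/2
K^(4)(t) = 48*ν/(16*t^4 - 32*t^3 + 24*t^2 - 8*t + 1)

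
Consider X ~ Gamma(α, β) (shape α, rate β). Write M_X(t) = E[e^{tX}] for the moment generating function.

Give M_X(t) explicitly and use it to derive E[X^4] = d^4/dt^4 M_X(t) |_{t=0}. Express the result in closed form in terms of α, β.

M_X(t) = (β/(β - t))^α
M′(t) = -α*β^α*(1/(β - t))^α/(-β + t)
M′′(t) = (α^2*β^α*(1/(β - t))^α + α*β^α*(1/(β - t))^α)/(β^2 - 2*β*t + t^2)
M′′′(t) = (-α^3*β^α*(1/(β - t))^α - 3*α^2*β^α*(1/(β - t))^α - 2*α*β^α*(1/(β - t))^α)/(-β^3 + 3*β^2*t - 3*β*t^2 + t^3)
M′′′′(t) = (α^4*β^α*(1/(β - t))^α + 6*α^3*β^α*(1/(β - t))^α + 11*α^2*β^α*(1/(β - t))^α + 6*α*β^α*(1/(β - t))^α)/(β^4 - 4*β^3*t + 6*β^2*t^2 - 4*β*t^3 + t^4)

E[X^4] = M′′′′(0) = α*(α^3 + 6*α^2 + 11*α + 6)/β^4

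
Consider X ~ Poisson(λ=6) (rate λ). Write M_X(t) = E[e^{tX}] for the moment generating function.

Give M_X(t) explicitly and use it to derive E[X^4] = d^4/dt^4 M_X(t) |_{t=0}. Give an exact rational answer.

M_X(t) = e^(6*e^(t) - 6)
D^4[M](t) = (1296*e^(4*t)*e^(6*e^(t)) + 1296*e^(3*t)*e^(6*e^(t)) + 252*e^(2*t)*e^(6*e^(t)) + 6*e^(t)*e^(6*e^(t)))*e^(-6)

E[X^4] = D^4[M](0) = 2850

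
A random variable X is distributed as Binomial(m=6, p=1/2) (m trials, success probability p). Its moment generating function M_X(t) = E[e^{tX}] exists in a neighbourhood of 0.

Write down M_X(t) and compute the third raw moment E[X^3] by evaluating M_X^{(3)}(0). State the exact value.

E[X^3] = D^3[M](0) = 81/2

M_X(t) = (e^(t)/2 + 1/2)^6
D^3[M](t) = 27*e^(6*t)/8 + 375*e^(5*t)/32 + 15*e^(4*t) + 135*e^(3*t)/16 + 15*e^(2*t)/8 + 3*e^(t)/32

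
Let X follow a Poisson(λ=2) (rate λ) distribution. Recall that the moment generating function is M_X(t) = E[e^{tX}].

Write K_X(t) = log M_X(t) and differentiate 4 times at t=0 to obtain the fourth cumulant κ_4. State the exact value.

κ_4 = D^4[K](0) = 2

M_X(t) = e^(2*e^(t) - 2)
K_X(t) = log M_X(t) = 2*e^(t) - 2
D^4[K](t) = 2*e^(t)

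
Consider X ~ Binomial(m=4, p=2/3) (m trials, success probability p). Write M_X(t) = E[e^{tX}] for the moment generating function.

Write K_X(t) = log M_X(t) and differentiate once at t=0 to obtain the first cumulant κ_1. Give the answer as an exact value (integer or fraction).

M_X(t) = (2*e^(t)/3 + 1/3)^4
K_X(t) = log M_X(t) = 4*log(2*e^(t)/3 + 1/3)
dK/dt = 8*e^(t)/(2*e^(t) + 1)

κ_1 = dK/dt |_{t=0} = 8/3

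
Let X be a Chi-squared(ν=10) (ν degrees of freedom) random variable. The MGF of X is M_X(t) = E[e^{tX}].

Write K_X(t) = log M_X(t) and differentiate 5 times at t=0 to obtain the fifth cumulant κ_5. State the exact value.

M_X(t) = (1 - 2*t)^(-5)
K_X(t) = log M_X(t) = -5*log(1 - 2*t)
D^5[K](t) = -3840/(32*t^5 - 80*t^4 + 80*t^3 - 40*t^2 + 10*t - 1)

κ_5 = D^5[K](0) = 3840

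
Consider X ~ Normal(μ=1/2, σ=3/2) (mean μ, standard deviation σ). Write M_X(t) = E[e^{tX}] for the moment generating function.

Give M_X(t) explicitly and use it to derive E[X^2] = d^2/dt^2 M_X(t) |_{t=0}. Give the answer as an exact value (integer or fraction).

E[X^2] = d^2M/dt^2 |_{t=0} = 5/2

M_X(t) = e^(9*t^2/8 + t/2)
dM/dt = 9*t*e^(t/2)*e^(9*t^2/8)/4 + e^(t/2)*e^(9*t^2/8)/2
d^2M/dt^2 = 81*t^2*e^(t/2)*e^(9*t^2/8)/16 + 9*t*e^(t/2)*e^(9*t^2/8)/4 + 5*e^(t/2)*e^(9*t^2/8)/2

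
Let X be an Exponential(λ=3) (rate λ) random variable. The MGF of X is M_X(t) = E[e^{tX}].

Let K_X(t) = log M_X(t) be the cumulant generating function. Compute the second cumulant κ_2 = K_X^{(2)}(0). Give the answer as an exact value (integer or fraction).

κ_2 = K′′(0) = 1/9

M_X(t) = 3/(3 - t)
K_X(t) = log M_X(t) = -log(3 - t) + log(3)
K′(t) = -1/(t - 3)
K′′(t) = 1/(t^2 - 6*t + 9)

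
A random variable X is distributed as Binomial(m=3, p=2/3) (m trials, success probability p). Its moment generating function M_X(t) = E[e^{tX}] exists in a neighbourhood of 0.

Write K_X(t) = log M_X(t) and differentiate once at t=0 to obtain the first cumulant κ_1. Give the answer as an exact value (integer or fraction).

M_X(t) = (2*e^(t)/3 + 1/3)^3
K_X(t) = log M_X(t) = 3*log(2*e^(t)/3 + 1/3)
D[K](t) = 6*e^(t)/(2*e^(t) + 1)

κ_1 = D[K](0) = 2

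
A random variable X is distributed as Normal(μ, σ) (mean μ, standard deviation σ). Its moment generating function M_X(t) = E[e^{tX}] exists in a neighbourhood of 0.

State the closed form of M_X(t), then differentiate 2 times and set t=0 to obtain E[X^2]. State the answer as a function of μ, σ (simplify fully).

E[X^2] = d^2M/dt^2 |_{t=0} = μ^2 + σ^2

M_X(t) = e^(μ*t + σ^2*t^2/2)
dM/dt = μ*e^(μ*t)*e^(σ^2*t^2/2) + σ^2*t*e^(μ*t)*e^(σ^2*t^2/2)
d^2M/dt^2 = μ^2*e^(μ*t)*e^(σ^2*t^2/2) + 2*μ*σ^2*t*e^(μ*t)*e^(σ^2*t^2/2) + σ^4*t^2*e^(μ*t)*e^(σ^2*t^2/2) + σ^2*e^(μ*t)*e^(σ^2*t^2/2)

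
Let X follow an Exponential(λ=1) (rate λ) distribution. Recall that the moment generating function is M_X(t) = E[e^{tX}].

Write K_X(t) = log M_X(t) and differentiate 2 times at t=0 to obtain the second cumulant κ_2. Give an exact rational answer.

κ_2 = D^2[K](0) = 1

M_X(t) = 1/(1 - t)
K_X(t) = log M_X(t) = -log(1 - t)
D^2[K](t) = 1/(t^2 - 2*t + 1)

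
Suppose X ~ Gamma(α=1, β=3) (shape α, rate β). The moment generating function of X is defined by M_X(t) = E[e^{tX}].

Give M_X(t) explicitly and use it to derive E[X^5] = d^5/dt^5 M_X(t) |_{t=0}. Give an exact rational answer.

M_X(t) = 3/(3 - t)
D^5[M](t) = 360/(t^6 - 18*t^5 + 135*t^4 - 540*t^3 + 1215*t^2 - 1458*t + 729)

E[X^5] = D^5[M](0) = 40/81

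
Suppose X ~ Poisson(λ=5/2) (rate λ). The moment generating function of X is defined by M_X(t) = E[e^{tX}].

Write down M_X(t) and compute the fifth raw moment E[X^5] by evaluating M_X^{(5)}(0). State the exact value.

E[X^5] = d^5M/dt^5 |_{t=0} = 31205/32

M_X(t) = e^(5*e^(t)/2 - 5/2)
dM/dt = 5*e^(-5/2)*e^(t)*e^(5*e^(t)/2)/2
d^2M/dt^2 = (25*e^(2*t)*e^(5*e^(t)/2) + 10*e^(t)*e^(5*e^(t)/2))*e^(-5/2)/4
d^3M/dt^3 = (125*e^(3*t)*e^(5*e^(t)/2) + 150*e^(2*t)*e^(5*e^(t)/2) + 20*e^(t)*e^(5*e^(t)/2))*e^(-5/2)/8
d^4M/dt^4 = (625*e^(4*t)*e^(5*e^(t)/2) + 1500*e^(3*t)*e^(5*e^(t)/2) + 700*e^(2*t)*e^(5*e^(t)/2) + 40*e^(t)*e^(5*e^(t)/2))*e^(-5/2)/16
d^5M/dt^5 = (3125*e^(5*t)*e^(5*e^(t)/2) + 12500*e^(4*t)*e^(5*e^(t)/2) + 12500*e^(3*t)*e^(5*e^(t)/2) + 3000*e^(2*t)*e^(5*e^(t)/2) + 80*e^(t)*e^(5*e^(t)/2))*e^(-5/2)/32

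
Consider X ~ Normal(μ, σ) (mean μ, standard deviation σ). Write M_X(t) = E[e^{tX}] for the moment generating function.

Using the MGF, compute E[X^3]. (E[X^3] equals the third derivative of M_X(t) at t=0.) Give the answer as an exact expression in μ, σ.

E[X^3] = d^3M/dt^3 |_{t=0} = μ*(μ^2 + 3*σ^2)

M_X(t) = e^(μ*t + σ^2*t^2/2)
dM/dt = μ*e^(μ*t)*e^(σ^2*t^2/2) + σ^2*t*e^(μ*t)*e^(σ^2*t^2/2)
d^2M/dt^2 = μ^2*e^(μ*t)*e^(σ^2*t^2/2) + 2*μ*σ^2*t*e^(μ*t)*e^(σ^2*t^2/2) + σ^4*t^2*e^(μ*t)*e^(σ^2*t^2/2) + σ^2*e^(μ*t)*e^(σ^2*t^2/2)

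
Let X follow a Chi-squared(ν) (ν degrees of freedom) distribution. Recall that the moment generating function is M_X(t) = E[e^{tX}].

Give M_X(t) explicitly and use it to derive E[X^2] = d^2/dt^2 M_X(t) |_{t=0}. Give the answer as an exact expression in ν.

M_X(t) = (1 - 2*t)^(-ν/2)
D^2[M](t) = (ν^2 + 2*ν)/(4*t^2*(1 - 2*t)^(ν/2) - 4*t*(1 - 2*t)^(ν/2) + (1 - 2*t)^(ν/2))

E[X^2] = D^2[M](0) = ν*(ν + 2)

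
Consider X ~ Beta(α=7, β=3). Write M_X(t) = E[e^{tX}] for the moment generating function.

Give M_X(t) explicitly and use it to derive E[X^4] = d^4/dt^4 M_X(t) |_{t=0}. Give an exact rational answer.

M_X(t) = ₁F₁(7; 10; t)
dM/dt = 7*₁F₁(8; 11; t)/10
d^2M/dt^2 = 28*₁F₁(9; 12; t)/55
d^3M/dt^3 = 21*₁F₁(10; 13; t)/55
d^4M/dt^4 = 42*₁F₁(11; 14; t)/143

E[X^4] = d^4M/dt^4 |_{t=0} = 42/143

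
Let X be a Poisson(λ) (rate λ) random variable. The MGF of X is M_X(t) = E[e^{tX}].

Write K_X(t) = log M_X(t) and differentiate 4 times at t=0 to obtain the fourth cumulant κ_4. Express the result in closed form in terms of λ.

κ_4 = D^4[K](0) = λ

M_X(t) = e^(λ*(e^(t) - 1))
K_X(t) = log M_X(t) = λ*(e^(t) - 1)
D^4[K](t) = λ*e^(t)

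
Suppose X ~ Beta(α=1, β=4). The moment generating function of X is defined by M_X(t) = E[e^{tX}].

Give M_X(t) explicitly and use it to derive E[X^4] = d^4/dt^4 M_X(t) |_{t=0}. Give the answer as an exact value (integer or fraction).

E[X^4] = d^4M/dt^4 |_{t=0} = 1/70

M_X(t) = ₁F₁(1; 5; t)
dM/dt = ₁F₁(2; 6; t)/5
d^2M/dt^2 = ₁F₁(3; 7; t)/15
d^3M/dt^3 = ₁F₁(4; 8; t)/35
d^4M/dt^4 = ₁F₁(5; 9; t)/70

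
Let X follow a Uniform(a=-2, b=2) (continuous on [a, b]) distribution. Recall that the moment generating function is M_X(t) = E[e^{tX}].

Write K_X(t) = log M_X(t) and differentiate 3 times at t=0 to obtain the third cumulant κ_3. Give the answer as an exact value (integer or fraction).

M_X(t) = (e^(2*t) - e^(-2*t))/(4*t)
K_X(t) = log M_X(t) = -log(t) + log(e^(2*t) - e^(-2*t)) - 2*log(2)
dK/dt = (2*t*e^(4*t) + 2*t - e^(4*t) + 1)/(t*e^(4*t) - t)
d^2K/dt^2 = (-16*t^2*e^(4*t) + e^(8*t) - 2*e^(4*t) + 1)/(t^2*e^(8*t) - 2*t^2*e^(4*t) + t^2)
d^3K/dt^3 = (64*t^3*e^(8*t) + 64*t^3*e^(4*t) - 2*e^(12*t) + 6*e^(8*t) - 6*e^(4*t) + 2)/(t^3*e^(12*t) - 3*t^3*e^(8*t) + 3*t^3*e^(4*t) - t^3)

κ_3 = d^3K/dt^3 |_{t=0} = 0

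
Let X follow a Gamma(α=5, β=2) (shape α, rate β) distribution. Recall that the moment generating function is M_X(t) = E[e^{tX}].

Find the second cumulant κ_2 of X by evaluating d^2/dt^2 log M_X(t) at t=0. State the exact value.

M_X(t) = 32/(2 - t)^5
K_X(t) = log M_X(t) = -5*log(2 - t) + 5*log(2)
K^(2)(t) = 5/(t^2 - 4*t + 4)

κ_2 = K^(2)(0) = 5/4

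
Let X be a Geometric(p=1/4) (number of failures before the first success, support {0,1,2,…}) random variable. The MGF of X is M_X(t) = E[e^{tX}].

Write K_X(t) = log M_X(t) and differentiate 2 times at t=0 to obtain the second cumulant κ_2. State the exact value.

κ_2 = d^2K/dt^2 |_{t=0} = 12

M_X(t) = 1/(4*(1 - 3*e^(t)/4))
K_X(t) = log M_X(t) = -log(1 - 3*e^(t)/4) - 2*log(2)
dK/dt = -3*e^(t)/(3*e^(t) - 4)
d^2K/dt^2 = 12*e^(t)/(9*e^(2*t) - 24*e^(t) + 16)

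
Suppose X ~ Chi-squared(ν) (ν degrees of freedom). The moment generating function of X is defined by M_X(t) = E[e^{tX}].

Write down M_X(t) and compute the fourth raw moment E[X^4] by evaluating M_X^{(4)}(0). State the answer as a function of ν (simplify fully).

M_X(t) = (1 - 2*t)^(-ν/2)
M^(4)(t) = (ν^4 + 12*ν^3 + 44*ν^2 + 48*ν)/(16*t^4*(1 - 2*t)^(ν/2) - 32*t^3*(1 - 2*t)^(ν/2) + 24*t^2*(1 - 2*t)^(ν/2) - 8*t*(1 - 2*t)^(ν/2) + (1 - 2*t)^(ν/2))

E[X^4] = M^(4)(0) = ν*(ν^3 + 12*ν^2 + 44*ν + 48)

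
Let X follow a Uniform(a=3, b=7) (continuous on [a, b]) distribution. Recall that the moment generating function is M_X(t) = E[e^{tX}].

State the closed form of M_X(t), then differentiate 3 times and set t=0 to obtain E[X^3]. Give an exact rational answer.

M_X(t) = (e^(7*t) - e^(3*t))/(4*t)
dM/dt = (7*t*e^(7*t) - 3*t*e^(3*t) - e^(7*t) + e^(3*t))/(4*t^2)
d^2M/dt^2 = (49*t^2*e^(7*t) - 9*t^2*e^(3*t) - 14*t*e^(7*t) + 6*t*e^(3*t) + 2*e^(7*t) - 2*e^(3*t))/(4*t^3)
d^3M/dt^3 = (343*t^3*e^(7*t) - 27*t^3*e^(3*t) - 147*t^2*e^(7*t) + 27*t^2*e^(3*t) + 42*t*e^(7*t) - 18*t*e^(3*t) - 6*e^(7*t) + 6*e^(3*t))/(4*t^4)

E[X^3] = d^3M/dt^3 |_{t=0} = 145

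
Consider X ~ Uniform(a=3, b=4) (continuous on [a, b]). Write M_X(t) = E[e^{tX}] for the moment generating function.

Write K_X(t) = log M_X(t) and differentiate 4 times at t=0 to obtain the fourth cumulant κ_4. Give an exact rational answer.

M_X(t) = (e^(4*t) - e^(3*t))/t
K_X(t) = log M_X(t) = -log(t) + log(e^(4*t) - e^(3*t))
K′(t) = (4*t*e^(t) - 3*t - e^(t) + 1)/(t*e^(t) - t)
K′′(t) = (-t^2*e^(t) + e^(2*t) - 2*e^(t) + 1)/(t^2*e^(2*t) - 2*t^2*e^(t) + t^2)
K′′′(t) = (t^3*e^(2*t) + t^3*e^(t) - 2*e^(3*t) + 6*e^(2*t) - 6*e^(t) + 2)/(t^3*e^(3*t) - 3*t^3*e^(2*t) + 3*t^3*e^(t) - t^3)

κ_4 = K′′′′(0) = -1/120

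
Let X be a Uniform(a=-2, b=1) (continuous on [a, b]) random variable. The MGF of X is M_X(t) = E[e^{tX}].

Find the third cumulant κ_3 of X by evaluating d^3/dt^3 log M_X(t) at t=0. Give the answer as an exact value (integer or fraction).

κ_3 = d^3K/dt^3 |_{t=0} = 0

M_X(t) = (e^(t) - e^(-2*t))/(3*t)
K_X(t) = log M_X(t) = -log(t) + log(e^(t) - e^(-2*t)) - log(3)
dK/dt = (t*e^(3*t) + 2*t - e^(3*t) + 1)/(t*e^(3*t) - t)
d^2K/dt^2 = (-9*t^2*e^(3*t) + e^(6*t) - 2*e^(3*t) + 1)/(t^2*e^(6*t) - 2*t^2*e^(3*t) + t^2)
d^3K/dt^3 = (27*t^3*e^(6*t) + 27*t^3*e^(3*t) - 2*e^(9*t) + 6*e^(6*t) - 6*e^(3*t) + 2)/(t^3*e^(9*t) - 3*t^3*e^(6*t) + 3*t^3*e^(3*t) - t^3)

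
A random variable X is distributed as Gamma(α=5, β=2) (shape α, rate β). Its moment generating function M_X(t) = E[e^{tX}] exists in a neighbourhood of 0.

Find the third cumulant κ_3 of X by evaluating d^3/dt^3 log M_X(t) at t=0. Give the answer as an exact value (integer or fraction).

M_X(t) = 32/(2 - t)^5
K_X(t) = log M_X(t) = -5*log(2 - t) + 5*log(2)
dK/dt = -5/(t - 2)
d^2K/dt^2 = 5/(t^2 - 4*t + 4)
d^3K/dt^3 = -10/(t^3 - 6*t^2 + 12*t - 8)

κ_3 = d^3K/dt^3 |_{t=0} = 5/4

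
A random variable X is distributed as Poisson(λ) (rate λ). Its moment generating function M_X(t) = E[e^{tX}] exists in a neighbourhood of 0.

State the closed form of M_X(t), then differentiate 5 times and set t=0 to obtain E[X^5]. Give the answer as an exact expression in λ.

E[X^5] = M′′′′′(0) = λ*(λ^4 + 10*λ^3 + 25*λ^2 + 15*λ + 1)

M_X(t) = e^(λ*(e^(t) - 1))
M′(t) = λ*e^(-λ)*e^(t)*e^(λ*e^(t))
M′′(t) = (λ^2*e^(2*t)*e^(λ*e^(t)) + λ*e^(t)*e^(λ*e^(t)))*e^(-λ)
M′′′(t) = (λ^3*e^(3*t)*e^(λ*e^(t)) + 3*λ^2*e^(2*t)*e^(λ*e^(t)) + λ*e^(t)*e^(λ*e^(t)))*e^(-λ)
M′′′′(t) = (λ^4*e^(4*t)*e^(λ*e^(t)) + 6*λ^3*e^(3*t)*e^(λ*e^(t)) + 7*λ^2*e^(2*t)*e^(λ*e^(t)) + λ*e^(t)*e^(λ*e^(t)))*e^(-λ)
M′′′′′(t) = (λ^5*e^(5*t)*e^(λ*e^(t)) + 10*λ^4*e^(4*t)*e^(λ*e^(t)) + 25*λ^3*e^(3*t)*e^(λ*e^(t)) + 15*λ^2*e^(2*t)*e^(λ*e^(t)) + λ*e^(t)*e^(λ*e^(t)))*e^(-λ)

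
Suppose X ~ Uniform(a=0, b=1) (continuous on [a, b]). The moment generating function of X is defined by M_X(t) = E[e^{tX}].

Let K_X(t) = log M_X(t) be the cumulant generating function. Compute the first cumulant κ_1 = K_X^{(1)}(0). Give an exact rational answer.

κ_1 = K′(0) = 1/2

M_X(t) = (e^(t) - 1)/t
K_X(t) = log M_X(t) = -log(t) + log(e^(t) - 1)
K′(t) = (t*e^(t) - e^(t) + 1)/(t*e^(t) - t)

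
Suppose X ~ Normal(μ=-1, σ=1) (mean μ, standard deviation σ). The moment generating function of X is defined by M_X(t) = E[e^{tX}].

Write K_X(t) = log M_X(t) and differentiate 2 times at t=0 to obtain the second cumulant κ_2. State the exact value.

M_X(t) = e^(t^2/2 - t)
K_X(t) = log M_X(t) = t^2/2 - t
K′(t) = t - 1
K′′(t) = 1

κ_2 = K′′(0) = 1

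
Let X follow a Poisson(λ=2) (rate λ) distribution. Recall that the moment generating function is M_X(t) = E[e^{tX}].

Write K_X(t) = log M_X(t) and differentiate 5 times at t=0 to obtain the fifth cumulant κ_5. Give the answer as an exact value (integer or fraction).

κ_5 = K^(5)(0) = 2

M_X(t) = e^(2*e^(t) - 2)
K_X(t) = log M_X(t) = 2*e^(t) - 2
K^(5)(t) = 2*e^(t)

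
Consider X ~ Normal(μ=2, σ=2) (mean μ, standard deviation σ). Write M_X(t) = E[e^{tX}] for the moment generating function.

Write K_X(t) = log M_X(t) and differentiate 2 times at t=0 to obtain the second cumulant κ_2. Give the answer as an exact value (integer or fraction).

M_X(t) = e^(2*t^2 + 2*t)
K_X(t) = log M_X(t) = 2*t^2 + 2*t
K^(2)(t) = 4

κ_2 = K^(2)(0) = 4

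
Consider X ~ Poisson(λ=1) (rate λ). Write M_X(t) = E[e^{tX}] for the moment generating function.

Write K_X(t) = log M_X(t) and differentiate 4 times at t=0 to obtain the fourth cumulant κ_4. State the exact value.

κ_4 = K′′′′(0) = 1

M_X(t) = e^(e^(t) - 1)
K_X(t) = log M_X(t) = e^(t) - 1
K′(t) = e^(t)
K′′(t) = e^(t)
K′′′(t) = e^(t)
K′′′′(t) = e^(t)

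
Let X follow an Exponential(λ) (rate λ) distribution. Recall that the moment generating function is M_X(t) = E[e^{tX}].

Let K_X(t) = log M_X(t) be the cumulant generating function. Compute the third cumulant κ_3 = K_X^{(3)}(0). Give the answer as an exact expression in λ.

κ_3 = D^3[K](0) = 2/λ^3

M_X(t) = λ/(λ - t)
K_X(t) = log M_X(t) = log(λ) - log(λ - t)
D^3[K](t) = -2/(-λ^3 + 3*λ^2*t - 3*λ*t^2 + t^3)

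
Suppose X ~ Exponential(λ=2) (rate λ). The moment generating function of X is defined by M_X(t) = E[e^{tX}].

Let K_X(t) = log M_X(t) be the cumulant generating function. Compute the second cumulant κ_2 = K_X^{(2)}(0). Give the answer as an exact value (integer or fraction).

κ_2 = K^(2)(0) = 1/4

M_X(t) = 2/(2 - t)
K_X(t) = log M_X(t) = -log(2 - t) + log(2)
K^(2)(t) = 1/(t^2 - 4*t + 4)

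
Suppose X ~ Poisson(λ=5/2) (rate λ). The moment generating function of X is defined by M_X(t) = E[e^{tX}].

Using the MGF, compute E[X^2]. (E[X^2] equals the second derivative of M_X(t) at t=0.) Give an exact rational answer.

E[X^2] = d^2M/dt^2 |_{t=0} = 35/4

M_X(t) = e^(5*e^(t)/2 - 5/2)
dM/dt = 5*e^(-5/2)*e^(t)*e^(5*e^(t)/2)/2
d^2M/dt^2 = (25*e^(2*t)*e^(5*e^(t)/2) + 10*e^(t)*e^(5*e^(t)/2))*e^(-5/2)/4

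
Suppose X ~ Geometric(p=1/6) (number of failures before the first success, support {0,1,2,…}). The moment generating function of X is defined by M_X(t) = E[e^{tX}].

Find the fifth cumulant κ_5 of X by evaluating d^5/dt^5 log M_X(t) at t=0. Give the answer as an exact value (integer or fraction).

κ_5 = d^5K/dt^5 |_{t=0} = 119130

M_X(t) = 1/(6*(1 - 5*e^(t)/6))
K_X(t) = log M_X(t) = -log(1 - 5*e^(t)/6) - log(6)
dK/dt = -5*e^(t)/(5*e^(t) - 6)
d^2K/dt^2 = 30*e^(t)/(25*e^(2*t) - 60*e^(t) + 36)
d^3K/dt^3 = (-150*e^(2*t) - 180*e^(t))/(125*e^(3*t) - 450*e^(2*t) + 540*e^(t) - 216)
d^4K/dt^4 = (750*e^(3*t) + 3600*e^(2*t) + 1080*e^(t))/(625*e^(4*t) - 3000*e^(3*t) + 5400*e^(2*t) - 4320*e^(t) + 1296)
d^5K/dt^5 = (-3750*e^(4*t) - 49500*e^(3*t) - 59400*e^(2*t) - 6480*e^(t))/(3125*e^(5*t) - 18750*e^(4*t) + 45000*e^(3*t) - 54000*e^(2*t) + 32400*e^(t) - 7776)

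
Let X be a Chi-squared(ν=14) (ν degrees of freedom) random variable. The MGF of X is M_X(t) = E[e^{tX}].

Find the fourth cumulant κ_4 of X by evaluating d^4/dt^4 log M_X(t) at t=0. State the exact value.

κ_4 = K′′′′(0) = 672

M_X(t) = (1 - 2*t)^(-7)
K_X(t) = log M_X(t) = -7*log(1 - 2*t)
K′(t) = -14/(2*t - 1)
K′′(t) = 28/(4*t^2 - 4*t + 1)
K′′′(t) = -112/(8*t^3 - 12*t^2 + 6*t - 1)
K′′′′(t) = 672/(16*t^4 - 32*t^3 + 24*t^2 - 8*t + 1)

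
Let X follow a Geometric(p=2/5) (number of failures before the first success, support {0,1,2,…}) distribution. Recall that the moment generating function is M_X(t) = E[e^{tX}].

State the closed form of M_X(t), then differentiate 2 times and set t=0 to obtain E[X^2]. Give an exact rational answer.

E[X^2] = M′′(0) = 6

M_X(t) = 2/(5*(1 - 3*e^(t)/5))
M′(t) = 6*e^(t)/(9*e^(2*t) - 30*e^(t) + 25)
M′′(t) = (-18*e^(2*t) - 30*e^(t))/(27*e^(3*t) - 135*e^(2*t) + 225*e^(t) - 125)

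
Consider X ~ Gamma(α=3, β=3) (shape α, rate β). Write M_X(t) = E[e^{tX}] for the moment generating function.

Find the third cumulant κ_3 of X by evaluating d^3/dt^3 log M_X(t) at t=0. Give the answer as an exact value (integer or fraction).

M_X(t) = 27/(3 - t)^3
K_X(t) = log M_X(t) = -3*log(3 - t) + 3*log(3)
K^(3)(t) = -6/(t^3 - 9*t^2 + 27*t - 27)

κ_3 = K^(3)(0) = 2/9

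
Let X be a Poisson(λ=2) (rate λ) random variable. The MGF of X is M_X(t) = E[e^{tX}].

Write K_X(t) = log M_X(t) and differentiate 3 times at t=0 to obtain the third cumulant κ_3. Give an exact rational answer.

M_X(t) = e^(2*e^(t) - 2)
K_X(t) = log M_X(t) = 2*e^(t) - 2
K′(t) = 2*e^(t)
K′′(t) = 2*e^(t)
K′′′(t) = 2*e^(t)

κ_3 = K′′′(0) = 2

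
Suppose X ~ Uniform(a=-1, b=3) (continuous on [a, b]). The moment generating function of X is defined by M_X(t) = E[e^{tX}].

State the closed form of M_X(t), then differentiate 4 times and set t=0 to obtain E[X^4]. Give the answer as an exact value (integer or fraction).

M_X(t) = (e^(3*t) - e^(-t))/(4*t)
D^4[M](t) = (81*t^4*e^(4*t) - t^4 - 108*t^3*e^(4*t) - 4*t^3 + 108*t^2*e^(4*t) - 12*t^2 - 72*t*e^(4*t) - 24*t + 24*e^(4*t) - 24)*e^(-t)/(4*t^5)

E[X^4] = D^4[M](0) = 61/5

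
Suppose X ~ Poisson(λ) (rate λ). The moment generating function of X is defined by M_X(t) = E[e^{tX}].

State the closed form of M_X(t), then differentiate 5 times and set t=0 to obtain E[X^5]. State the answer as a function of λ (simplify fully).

E[X^5] = M′′′′′(0) = λ*(λ^4 + 10*λ^3 + 25*λ^2 + 15*λ + 1)

M_X(t) = e^(λ*(e^(t) - 1))
M′(t) = λ*e^(-λ)*e^(t)*e^(λ*e^(t))
M′′(t) = (λ^2*e^(2*t)*e^(λ*e^(t)) + λ*e^(t)*e^(λ*e^(t)))*e^(-λ)
M′′′(t) = (λ^3*e^(3*t)*e^(λ*e^(t)) + 3*λ^2*e^(2*t)*e^(λ*e^(t)) + λ*e^(t)*e^(λ*e^(t)))*e^(-λ)
M′′′′(t) = (λ^4*e^(4*t)*e^(λ*e^(t)) + 6*λ^3*e^(3*t)*e^(λ*e^(t)) + 7*λ^2*e^(2*t)*e^(λ*e^(t)) + λ*e^(t)*e^(λ*e^(t)))*e^(-λ)
M′′′′′(t) = (λ^5*e^(5*t)*e^(λ*e^(t)) + 10*λ^4*e^(4*t)*e^(λ*e^(t)) + 25*λ^3*e^(3*t)*e^(λ*e^(t)) + 15*λ^2*e^(2*t)*e^(λ*e^(t)) + λ*e^(t)*e^(λ*e^(t)))*e^(-λ)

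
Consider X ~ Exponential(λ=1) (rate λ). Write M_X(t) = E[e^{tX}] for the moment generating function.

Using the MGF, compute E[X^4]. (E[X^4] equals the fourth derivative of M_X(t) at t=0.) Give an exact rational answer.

E[X^4] = d^4M/dt^4 |_{t=0} = 24

M_X(t) = 1/(1 - t)
dM/dt = 1/(t^2 - 2*t + 1)
d^2M/dt^2 = -2/(t^3 - 3*t^2 + 3*t - 1)
d^3M/dt^3 = 6/(t^4 - 4*t^3 + 6*t^2 - 4*t + 1)
d^4M/dt^4 = -24/(t^5 - 5*t^4 + 10*t^3 - 10*t^2 + 5*t - 1)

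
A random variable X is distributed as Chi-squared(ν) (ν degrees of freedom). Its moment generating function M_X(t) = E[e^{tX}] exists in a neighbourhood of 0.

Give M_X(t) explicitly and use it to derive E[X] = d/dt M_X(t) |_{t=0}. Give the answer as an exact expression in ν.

M_X(t) = (1 - 2*t)^(-ν/2)
M′(t) = -ν/(2*t*(1 - 2*t)^(ν/2) - (1 - 2*t)^(ν/2))

E[X] = M′(0) = ν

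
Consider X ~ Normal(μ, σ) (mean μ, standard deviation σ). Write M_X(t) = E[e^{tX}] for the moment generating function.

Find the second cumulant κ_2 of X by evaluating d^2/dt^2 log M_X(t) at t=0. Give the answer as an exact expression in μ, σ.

M_X(t) = e^(μ*t + σ^2*t^2/2)
K_X(t) = log M_X(t) = μ*t + σ^2*t^2/2
K^(2)(t) = σ^2

κ_2 = K^(2)(0) = σ^2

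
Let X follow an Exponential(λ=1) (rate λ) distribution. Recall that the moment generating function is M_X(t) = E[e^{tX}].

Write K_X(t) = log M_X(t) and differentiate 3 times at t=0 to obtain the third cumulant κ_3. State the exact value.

κ_3 = D^3[K](0) = 2

M_X(t) = 1/(1 - t)
K_X(t) = log M_X(t) = -log(1 - t)
D^3[K](t) = -2/(t^3 - 3*t^2 + 3*t - 1)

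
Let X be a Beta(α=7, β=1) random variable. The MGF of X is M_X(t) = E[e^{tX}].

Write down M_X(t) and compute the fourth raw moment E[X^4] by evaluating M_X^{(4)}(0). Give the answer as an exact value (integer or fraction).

M_X(t) = ₁F₁(7; 8; t)
M^(4)(t) = 7*₁F₁(11; 12; t)/11

E[X^4] = M^(4)(0) = 7/11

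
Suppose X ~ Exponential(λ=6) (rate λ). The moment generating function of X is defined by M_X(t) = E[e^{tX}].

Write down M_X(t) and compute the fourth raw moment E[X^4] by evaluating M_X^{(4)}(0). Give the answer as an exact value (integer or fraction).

E[X^4] = D^4[M](0) = 1/54

M_X(t) = 6/(6 - t)
D^4[M](t) = -144/(t^5 - 30*t^4 + 360*t^3 - 2160*t^2 + 6480*t - 7776)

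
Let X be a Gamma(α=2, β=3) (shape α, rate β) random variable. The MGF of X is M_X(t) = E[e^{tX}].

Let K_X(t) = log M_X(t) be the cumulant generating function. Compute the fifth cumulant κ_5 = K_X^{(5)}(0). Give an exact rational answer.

κ_5 = d^5K/dt^5 |_{t=0} = 16/81

M_X(t) = 9/(3 - t)^2
K_X(t) = log M_X(t) = -2*log(3 - t) + 2*log(3)
dK/dt = -2/(t - 3)
d^2K/dt^2 = 2/(t^2 - 6*t + 9)
d^3K/dt^3 = -4/(t^3 - 9*t^2 + 27*t - 27)
d^4K/dt^4 = 12/(t^4 - 12*t^3 + 54*t^2 - 108*t + 81)
d^5K/dt^5 = -48/(t^5 - 15*t^4 + 90*t^3 - 270*t^2 + 405*t - 243)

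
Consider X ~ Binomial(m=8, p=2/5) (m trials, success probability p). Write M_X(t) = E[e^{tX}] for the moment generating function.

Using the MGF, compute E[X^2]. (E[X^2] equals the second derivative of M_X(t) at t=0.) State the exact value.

M_X(t) = (2*e^(t)/5 + 3/5)^8

E[X^2] = M^(2)(0) = 304/25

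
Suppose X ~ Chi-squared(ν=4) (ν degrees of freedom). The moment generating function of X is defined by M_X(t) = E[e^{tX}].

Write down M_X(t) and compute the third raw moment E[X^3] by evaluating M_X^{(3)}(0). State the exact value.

E[X^3] = d^3M/dt^3 |_{t=0} = 192

M_X(t) = (1 - 2*t)^(-2)
dM/dt = -4/(8*t^3 - 12*t^2 + 6*t - 1)
d^2M/dt^2 = 24/(16*t^4 - 32*t^3 + 24*t^2 - 8*t + 1)
d^3M/dt^3 = -192/(32*t^5 - 80*t^4 + 80*t^3 - 40*t^2 + 10*t - 1)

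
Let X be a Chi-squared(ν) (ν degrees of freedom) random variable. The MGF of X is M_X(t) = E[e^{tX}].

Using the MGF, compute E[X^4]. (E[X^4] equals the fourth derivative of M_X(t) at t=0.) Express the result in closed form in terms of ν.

E[X^4] = M^(4)(0) = ν*(ν^3 + 12*ν^2 + 44*ν + 48)

M_X(t) = (1 - 2*t)^(-ν/2)
M^(4)(t) = (ν^4 + 12*ν^3 + 44*ν^2 + 48*ν)/(16*t^4*(1 - 2*t)^(ν/2) - 32*t^3*(1 - 2*t)^(ν/2) + 24*t^2*(1 - 2*t)^(ν/2) - 8*t*(1 - 2*t)^(ν/2) + (1 - 2*t)^(ν/2))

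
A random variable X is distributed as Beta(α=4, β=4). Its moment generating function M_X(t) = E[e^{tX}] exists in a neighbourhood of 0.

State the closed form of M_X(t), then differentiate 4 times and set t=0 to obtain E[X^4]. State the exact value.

M_X(t) = ₁F₁(4; 8; t)
M^(4)(t) = 7*₁F₁(8; 12; t)/66

E[X^4] = M^(4)(0) = 7/66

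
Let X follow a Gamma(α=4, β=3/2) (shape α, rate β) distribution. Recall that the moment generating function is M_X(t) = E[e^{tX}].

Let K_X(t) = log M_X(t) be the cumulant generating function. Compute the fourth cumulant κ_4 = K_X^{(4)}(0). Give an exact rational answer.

M_X(t) = 81/(16*(3/2 - t)^4)
K_X(t) = log M_X(t) = -4*log(3/2 - t) - 4*log(2) + 4*log(3)
K^(4)(t) = 384/(16*t^4 - 96*t^3 + 216*t^2 - 216*t + 81)

κ_4 = K^(4)(0) = 128/27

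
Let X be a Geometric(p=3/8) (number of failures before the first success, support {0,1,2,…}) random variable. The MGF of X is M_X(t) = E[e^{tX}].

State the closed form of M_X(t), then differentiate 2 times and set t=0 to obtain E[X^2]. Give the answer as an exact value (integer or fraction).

E[X^2] = M′′(0) = 65/9

M_X(t) = 3/(8*(1 - 5*e^(t)/8))
M′(t) = 15*e^(t)/(25*e^(2*t) - 80*e^(t) + 64)
M′′(t) = (-75*e^(2*t) - 120*e^(t))/(125*e^(3*t) - 600*e^(2*t) + 960*e^(t) - 512)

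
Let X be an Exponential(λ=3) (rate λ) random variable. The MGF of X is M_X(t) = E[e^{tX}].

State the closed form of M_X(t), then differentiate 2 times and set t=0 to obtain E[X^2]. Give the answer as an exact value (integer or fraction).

M_X(t) = 3/(3 - t)
M′(t) = 3/(t^2 - 6*t + 9)
M′′(t) = -6/(t^3 - 9*t^2 + 27*t - 27)

E[X^2] = M′′(0) = 2/9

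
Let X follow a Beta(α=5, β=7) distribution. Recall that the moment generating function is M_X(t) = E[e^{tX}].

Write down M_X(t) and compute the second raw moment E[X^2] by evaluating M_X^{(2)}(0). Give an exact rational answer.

E[X^2] = d^2M/dt^2 |_{t=0} = 5/26

M_X(t) = ₁F₁(5; 12; t)
dM/dt = 5*₁F₁(6; 13; t)/12
d^2M/dt^2 = 5*₁F₁(7; 14; t)/26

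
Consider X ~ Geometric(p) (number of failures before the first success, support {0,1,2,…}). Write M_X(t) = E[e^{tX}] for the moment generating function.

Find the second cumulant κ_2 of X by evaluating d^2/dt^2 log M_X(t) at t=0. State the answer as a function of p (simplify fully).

M_X(t) = p/(-(1 - p)*e^(t) + 1)
K_X(t) = log M_X(t) = log(p) - log(-(1 - p)*e^(t) + 1)
dK/dt = (-p*e^(t) + e^(t))/(p*e^(t) - e^(t) + 1)
d^2K/dt^2 = (-p*e^(t) + e^(t))/(p^2*e^(2*t) - 2*p*e^(2*t) + 2*p*e^(t) + e^(2*t) - 2*e^(t) + 1)

κ_2 = d^2K/dt^2 |_{t=0} = (1 - p)/p^2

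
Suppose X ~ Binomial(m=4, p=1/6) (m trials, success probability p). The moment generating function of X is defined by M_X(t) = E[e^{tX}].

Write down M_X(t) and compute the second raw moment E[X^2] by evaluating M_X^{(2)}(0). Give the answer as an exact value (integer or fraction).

M_X(t) = (e^(t)/6 + 5/6)^4
M^(2)(t) = e^(4*t)/81 + 5*e^(3*t)/36 + 25*e^(2*t)/54 + 125*e^(t)/324

E[X^2] = M^(2)(0) = 1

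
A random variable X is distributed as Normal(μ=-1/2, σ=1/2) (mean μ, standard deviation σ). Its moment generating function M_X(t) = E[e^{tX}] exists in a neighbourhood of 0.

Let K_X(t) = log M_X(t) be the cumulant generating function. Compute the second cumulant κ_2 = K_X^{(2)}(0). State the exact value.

M_X(t) = e^(t^2/8 - t/2)
K_X(t) = log M_X(t) = t^2/8 - t/2
dK/dt = t/4 - 1/2
d^2K/dt^2 = 1/4

κ_2 = d^2K/dt^2 |_{t=0} = 1/4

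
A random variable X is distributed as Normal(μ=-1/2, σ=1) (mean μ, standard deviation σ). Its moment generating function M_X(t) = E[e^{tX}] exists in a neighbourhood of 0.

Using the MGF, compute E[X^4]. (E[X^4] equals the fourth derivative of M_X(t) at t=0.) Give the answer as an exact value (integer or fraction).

E[X^4] = d^4M/dt^4 |_{t=0} = 73/16

M_X(t) = e^(t^2/2 - t/2)
dM/dt = t*e^(-t/2)*e^(t^2/2) - e^(-t/2)*e^(t^2/2)/2
d^2M/dt^2 = (4*t^2*e^(t^2/2) - 4*t*e^(t^2/2) + 5*e^(t^2/2))*e^(-t/2)/4
d^3M/dt^3 = (8*t^3*e^(t^2/2) - 12*t^2*e^(t^2/2) + 30*t*e^(t^2/2) - 13*e^(t^2/2))*e^(-t/2)/8
d^4M/dt^4 = (16*t^4*e^(t^2/2) - 32*t^3*e^(t^2/2) + 120*t^2*e^(t^2/2) - 104*t*e^(t^2/2) + 73*e^(t^2/2))*e^(-t/2)/16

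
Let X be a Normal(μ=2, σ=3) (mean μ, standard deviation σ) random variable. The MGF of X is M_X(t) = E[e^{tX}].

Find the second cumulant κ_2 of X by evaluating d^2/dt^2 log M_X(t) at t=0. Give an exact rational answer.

M_X(t) = e^(9*t^2/2 + 2*t)
K_X(t) = log M_X(t) = 9*t^2/2 + 2*t
dK/dt = 9*t + 2
d^2K/dt^2 = 9

κ_2 = d^2K/dt^2 |_{t=0} = 9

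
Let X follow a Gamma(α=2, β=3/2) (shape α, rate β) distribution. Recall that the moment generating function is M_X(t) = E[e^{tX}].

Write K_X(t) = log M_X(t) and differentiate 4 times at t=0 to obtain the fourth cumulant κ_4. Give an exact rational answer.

M_X(t) = 9/(4*(3/2 - t)^2)
K_X(t) = log M_X(t) = -2*log(3/2 - t) - 2*log(2) + 2*log(3)
D^4[K](t) = 192/(16*t^4 - 96*t^3 + 216*t^2 - 216*t + 81)

κ_4 = D^4[K](0) = 64/27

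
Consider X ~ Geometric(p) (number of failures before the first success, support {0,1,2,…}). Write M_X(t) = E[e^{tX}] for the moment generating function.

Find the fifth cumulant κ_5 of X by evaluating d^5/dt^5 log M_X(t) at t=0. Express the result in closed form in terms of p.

κ_5 = d^5K/dt^5 |_{t=0} = (p^4 - 15*p^3 + 50*p^2 - 60*p + 24)/p^5

M_X(t) = p/(-(1 - p)*e^(t) + 1)
K_X(t) = log M_X(t) = log(p) - log(-(1 - p)*e^(t) + 1)
dK/dt = (-p*e^(t) + e^(t))/(p*e^(t) - e^(t) + 1)
d^2K/dt^2 = (-p*e^(t) + e^(t))/(p^2*e^(2*t) - 2*p*e^(2*t) + 2*p*e^(t) + e^(2*t) - 2*e^(t) + 1)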